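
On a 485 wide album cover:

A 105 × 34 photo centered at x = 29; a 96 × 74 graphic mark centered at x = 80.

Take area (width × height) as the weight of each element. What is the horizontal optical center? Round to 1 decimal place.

x ≈ 62.9

Areas: photo 105·34 = 3570, graphic mark 96·74 = 7104. Total weight = 10674.
x: (3570·29 + 7104·80) / 10674 = 671850 / 10674 ≈ 62.94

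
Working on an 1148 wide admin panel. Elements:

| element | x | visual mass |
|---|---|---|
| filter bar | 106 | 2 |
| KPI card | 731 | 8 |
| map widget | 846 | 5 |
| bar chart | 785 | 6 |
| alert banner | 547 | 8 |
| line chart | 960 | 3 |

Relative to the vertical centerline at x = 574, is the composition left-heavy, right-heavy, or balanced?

Weights sum to 2 + 8 + 5 + 6 + 8 + 3 = 32.
Σw·x = 2·106 + 8·731 + 5·846 + 6·785 + 8·547 + 3·960 = 22256, so x̄ = 22256/32 ≈ 695.50.
Since 695.5 is right of 574, the composition reads right-heavy.

right-heavy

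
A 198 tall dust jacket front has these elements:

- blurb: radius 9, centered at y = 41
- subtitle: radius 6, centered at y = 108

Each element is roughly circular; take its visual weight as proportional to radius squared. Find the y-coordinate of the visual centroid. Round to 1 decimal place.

y ≈ 61.6

r² weights: blurb 9² = 81, subtitle 6² = 36. Total = 117.
Σw·y = 81·41 + 36·108 = 7209, so ȳ = 7209/117 ≈ 61.62.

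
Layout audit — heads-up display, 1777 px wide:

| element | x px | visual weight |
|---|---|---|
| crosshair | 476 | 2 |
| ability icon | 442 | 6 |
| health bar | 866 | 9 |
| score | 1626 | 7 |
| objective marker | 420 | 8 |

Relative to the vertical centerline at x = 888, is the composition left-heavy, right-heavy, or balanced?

left-heavy

Σw = 2 + 6 + 9 + 7 + 8 = 32.
x-moment: 2·476 + 6·442 + 9·866 + 7·1626 + 8·420 = 26140; centroid 26140/32 ≈ 816.88.
816.9 lies left of the midline 888, so the layout is left-heavy.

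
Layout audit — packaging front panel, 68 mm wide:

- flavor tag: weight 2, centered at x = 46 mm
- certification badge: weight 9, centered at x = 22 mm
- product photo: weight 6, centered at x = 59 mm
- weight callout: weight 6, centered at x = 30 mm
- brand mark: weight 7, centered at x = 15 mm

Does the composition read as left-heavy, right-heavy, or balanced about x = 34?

left-heavy

Weights sum to 2 + 9 + 6 + 6 + 7 = 30.
Σw·x = 2·46 + 9·22 + 6·59 + 6·30 + 7·15 = 929, so x̄ = 929/30 ≈ 30.97.
Since 31.0 is left of 34, the composition reads left-heavy.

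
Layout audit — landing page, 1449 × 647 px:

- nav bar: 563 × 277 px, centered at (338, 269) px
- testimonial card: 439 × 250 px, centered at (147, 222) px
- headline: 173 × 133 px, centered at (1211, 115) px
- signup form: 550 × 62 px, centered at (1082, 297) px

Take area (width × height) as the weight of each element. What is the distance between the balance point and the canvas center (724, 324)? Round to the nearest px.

Taking area as weight: nav bar 563·277 = 155951, testimonial card 439·250 = 109750, headline 173·133 = 23009, signup form 550·62 = 34100. Sum 322810.
x-moment: 155951·338 + 109750·147 + 23009·1211 + 34100·1082 = 133604787; centroid 133604787/322810 ≈ 413.88.
y-moment: 155951·269 + 109750·222 + 23009·115 + 34100·297 = 79089054; centroid 79089054/322810 ≈ 245.00.
From (724, 324): dx = -310.12, dy = -79.00, so the distance is √(dx²+dy²) ≈ 320.02.

≈ 320 px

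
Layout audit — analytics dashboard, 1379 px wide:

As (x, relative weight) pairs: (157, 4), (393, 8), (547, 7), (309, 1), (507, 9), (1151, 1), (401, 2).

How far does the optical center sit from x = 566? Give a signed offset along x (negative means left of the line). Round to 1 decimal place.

Weights sum to 4 + 8 + 7 + 1 + 9 + 1 + 2 = 32.
x-moment: 4·157 + 8·393 + 7·547 + 1·309 + 9·507 + 1·1151 + 2·401 = 14426; centroid 14426/32 ≈ 450.81.
Difference: 450.81 − 566 ≈ -115.19.

≈ -115.2 px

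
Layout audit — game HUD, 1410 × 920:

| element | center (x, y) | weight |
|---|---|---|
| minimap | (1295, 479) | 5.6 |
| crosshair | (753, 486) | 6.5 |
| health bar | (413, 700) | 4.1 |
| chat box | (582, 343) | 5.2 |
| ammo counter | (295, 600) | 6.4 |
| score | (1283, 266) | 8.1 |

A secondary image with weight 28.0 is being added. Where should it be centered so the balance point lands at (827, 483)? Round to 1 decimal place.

(846.4, 513.4)

With the secondary image, Σw becomes 5.6 + 6.5 + 4.1 + 5.2 + 6.4 + 8.1 + 28.0 = 63.9.
Along x: (29146.5 + 28.0·x) / 63.9 = 827 (existing moment 5.6·1295 + 6.5·753 + 4.1·413 + 5.2·582 + 6.4·295 + 8.1·1283 = 29146.5) ⇒ x = (52845.3 − 29146.5) / 28.0 ≈ 846.39.
Along y: (16489.6 + 28.0·y) / 63.9 = 483 (existing moment 5.6·479 + 6.5·486 + 4.1·700 + 5.2·343 + 6.4·600 + 8.1·266 = 16489.6) ⇒ y = (30863.7 − 16489.6) / 28.0 ≈ 513.36.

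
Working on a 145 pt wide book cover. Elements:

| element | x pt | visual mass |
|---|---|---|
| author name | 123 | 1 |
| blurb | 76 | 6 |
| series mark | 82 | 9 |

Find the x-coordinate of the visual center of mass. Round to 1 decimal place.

x ≈ 82.3

Σw = 1 + 6 + 9 = 16.
x: (1·123 + 6·76 + 9·82) / 16 = 1317 / 16 ≈ 82.31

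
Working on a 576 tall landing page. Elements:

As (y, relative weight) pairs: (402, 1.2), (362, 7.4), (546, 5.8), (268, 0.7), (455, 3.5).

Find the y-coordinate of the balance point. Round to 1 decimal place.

Total weight = 1.2 + 7.4 + 5.8 + 0.7 + 3.5 = 18.6.
y: (1.2·402 + 7.4·362 + 5.8·546 + 0.7·268 + 3.5·455) / 18.6 = 8108.1 / 18.6 ≈ 435.92

y ≈ 435.9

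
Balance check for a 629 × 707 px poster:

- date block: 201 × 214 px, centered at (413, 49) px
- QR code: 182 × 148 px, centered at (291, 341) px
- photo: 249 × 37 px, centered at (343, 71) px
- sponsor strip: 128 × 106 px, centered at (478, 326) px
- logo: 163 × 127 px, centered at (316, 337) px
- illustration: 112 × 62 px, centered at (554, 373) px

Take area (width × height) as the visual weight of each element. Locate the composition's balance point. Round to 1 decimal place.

(379.1, 215.5)

Areas → weights: date block 201·214 = 43014, QR code 182·148 = 26936, photo 249·37 = 9213, sponsor strip 128·106 = 13568, logo 163·127 = 20701, illustration 112·62 = 6944; Σw = 120376.
x-moment: 43014·413 + 26936·291 + 9213·343 + 13568·478 + 20701·316 + 6944·554 = 45637213; centroid 45637213/120376 ≈ 379.12.
y-moment: 43014·49 + 26936·341 + 9213·71 + 13568·326 + 20701·337 + 6944·373 = 25936502; centroid 25936502/120376 ≈ 215.46.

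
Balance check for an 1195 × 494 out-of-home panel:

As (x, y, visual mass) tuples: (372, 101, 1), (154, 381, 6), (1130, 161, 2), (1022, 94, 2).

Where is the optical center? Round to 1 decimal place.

(509.1, 263.4)

Weights sum to 1 + 6 + 2 + 2 = 11.
x: (1·372 + 6·154 + 2·1130 + 2·1022) / 11 = 5600 / 11 ≈ 509.09
y: (1·101 + 6·381 + 2·161 + 2·94) / 11 = 2897 / 11 ≈ 263.36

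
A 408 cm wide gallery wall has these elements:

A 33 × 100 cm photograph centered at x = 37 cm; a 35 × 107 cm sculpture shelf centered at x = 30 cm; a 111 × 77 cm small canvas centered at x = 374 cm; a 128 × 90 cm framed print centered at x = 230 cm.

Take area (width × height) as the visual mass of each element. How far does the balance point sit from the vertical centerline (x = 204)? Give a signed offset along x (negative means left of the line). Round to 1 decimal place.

≈ 20.3 cm

Areas → weights: photograph 33·100 = 3300, sculpture shelf 35·107 = 3745, small canvas 111·77 = 8547, framed print 128·90 = 11520; Σw = 27112.
x-moment: 3300·37 + 3745·30 + 8547·374 + 11520·230 = 6080628; centroid 6080628/27112 ≈ 224.28.
Against x = 204, that's 224.28 − 204 = 20.28.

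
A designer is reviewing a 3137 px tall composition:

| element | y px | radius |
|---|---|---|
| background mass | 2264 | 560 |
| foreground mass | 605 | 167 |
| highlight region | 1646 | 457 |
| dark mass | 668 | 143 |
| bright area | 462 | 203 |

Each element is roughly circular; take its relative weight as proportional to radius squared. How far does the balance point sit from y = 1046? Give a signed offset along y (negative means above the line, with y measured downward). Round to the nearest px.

≈ 757 px

Weights ∝ r²: background mass 560² = 313600, foreground mass 167² = 27889, highlight region 457² = 208849, dark mass 143² = 20449, bright area 203² = 41209; Σw = 611996.
y-moment: 313600·2264 + 27889·605 + 208849·1646 + 20449·668 + 41209·462 = 1103327189; centroid 1103327189/611996 ≈ 1802.83.
Offset from y = 1046: 1802.83 − 1046 ≈ 756.83.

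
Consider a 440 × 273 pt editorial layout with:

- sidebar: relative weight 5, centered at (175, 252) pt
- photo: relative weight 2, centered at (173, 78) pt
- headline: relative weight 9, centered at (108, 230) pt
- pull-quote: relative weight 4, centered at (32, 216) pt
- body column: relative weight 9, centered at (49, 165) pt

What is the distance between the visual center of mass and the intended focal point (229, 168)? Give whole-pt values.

Total weight = 5 + 2 + 9 + 4 + 9 = 29.
x-moment: 5·175 + 2·173 + 9·108 + 4·32 + 9·49 = 2762; centroid 2762/29 ≈ 95.24.
y-moment: 5·252 + 2·78 + 9·230 + 4·216 + 9·165 = 5835; centroid 5835/29 ≈ 201.21.
Relative to (229, 168): Δ = (-133.76, 33.21); |Δ| = √(-133.76² + 33.21²) ≈ 137.82.

≈ 138 pt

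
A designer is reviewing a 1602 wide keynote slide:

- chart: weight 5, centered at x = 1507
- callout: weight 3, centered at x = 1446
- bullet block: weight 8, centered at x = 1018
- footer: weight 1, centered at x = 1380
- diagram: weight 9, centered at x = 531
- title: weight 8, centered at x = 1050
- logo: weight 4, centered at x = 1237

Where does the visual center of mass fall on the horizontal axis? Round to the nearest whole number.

Total weight = 5 + 3 + 8 + 1 + 9 + 8 + 4 = 38.
Σw·x = 5·1507 + 3·1446 + 8·1018 + 1·1380 + 9·531 + 8·1050 + 4·1237 = 39524, so x̄ = 39524/38 ≈ 1040.11.

x ≈ 1040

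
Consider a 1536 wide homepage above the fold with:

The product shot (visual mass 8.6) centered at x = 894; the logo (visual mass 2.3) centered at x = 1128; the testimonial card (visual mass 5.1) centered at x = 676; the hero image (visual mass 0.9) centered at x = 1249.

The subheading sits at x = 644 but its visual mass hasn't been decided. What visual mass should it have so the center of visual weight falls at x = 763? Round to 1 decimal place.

Existing Σw = 16.9 (8.6 + 2.3 + 5.1 + 0.9); existing moment 8.6·894 + 2.3·1128 + 5.1·676 + 0.9·1249 = 14854.5.
Balance at x = 763 requires (14854.5 + w·644) / (16.9 + w) = 763.
Solving: w = (763·16.9 − 14854.5) / (644 − 763) = -1959.8 / -119 ≈ 16.47.

w ≈ 16.5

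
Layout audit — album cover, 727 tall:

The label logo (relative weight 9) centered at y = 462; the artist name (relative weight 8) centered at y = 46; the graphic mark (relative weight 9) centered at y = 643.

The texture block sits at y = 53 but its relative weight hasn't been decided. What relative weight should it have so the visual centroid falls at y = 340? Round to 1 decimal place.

Existing Σw = 26 (9 + 8 + 9); existing moment 9·462 + 8·46 + 9·643 = 10313.
Set Σw·y/Σw = 340: (10313 + 53w) = 340·(26 + w).
Rearranging, w·(53 − 340) = 340·26 − 10313 = -1473, so w ≈ -1473/-287 = 5.13.

w ≈ 5.1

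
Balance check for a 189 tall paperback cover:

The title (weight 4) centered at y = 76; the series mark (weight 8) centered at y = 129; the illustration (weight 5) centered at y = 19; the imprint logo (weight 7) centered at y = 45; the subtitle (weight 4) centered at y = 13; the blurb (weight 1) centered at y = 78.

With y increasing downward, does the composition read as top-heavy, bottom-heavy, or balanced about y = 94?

top-heavy

Σw = 4 + 8 + 5 + 7 + 4 + 1 = 29.
y: moment 1876 / weight 29 ≈ 64.69
64.7 lies above (smaller y than) the midline 94, so the layout is top-heavy.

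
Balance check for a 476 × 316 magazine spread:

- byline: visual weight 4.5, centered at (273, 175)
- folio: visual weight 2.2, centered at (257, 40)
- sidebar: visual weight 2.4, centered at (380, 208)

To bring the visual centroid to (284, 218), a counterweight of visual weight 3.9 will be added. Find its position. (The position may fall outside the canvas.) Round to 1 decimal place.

After adding the counterweight, total weight = 4.5 + 2.2 + 2.4 + 3.9 = 13.0.
x: target moment 13.0×284 = 3692.0; current 4.5·273 + 2.2·257 + 2.4·380 = 2705.9; the counterweight supplies 986.1, so x = 986.1/3.9 ≈ 252.85.
y: target moment 13.0×218 = 2834.0; current 4.5·175 + 2.2·40 + 2.4·208 = 1374.7; the counterweight supplies 1459.3, so y = 1459.3/3.9 ≈ 374.18.

(252.8, 374.2)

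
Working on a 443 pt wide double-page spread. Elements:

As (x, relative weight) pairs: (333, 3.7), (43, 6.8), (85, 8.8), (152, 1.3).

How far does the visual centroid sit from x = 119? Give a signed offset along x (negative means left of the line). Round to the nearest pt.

≈ 1 pt

Total weight = 3.7 + 6.8 + 8.8 + 1.3 = 20.6.
x-moment: 3.7·333 + 6.8·43 + 8.8·85 + 1.3·152 = 2470.1; centroid 2470.1/20.6 ≈ 119.91.
Offset from x = 119: 119.91 − 119 ≈ 0.91.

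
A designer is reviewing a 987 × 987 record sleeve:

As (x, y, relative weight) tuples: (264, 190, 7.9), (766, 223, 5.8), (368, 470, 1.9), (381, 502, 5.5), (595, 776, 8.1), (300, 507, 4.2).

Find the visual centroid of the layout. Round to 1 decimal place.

(461.2, 445.0)

Total weight = 7.9 + 5.8 + 1.9 + 5.5 + 8.1 + 4.2 = 33.4.
Σw·x = 15402.6; x̄ = 15402.6/33.4 ≈ 461.16.
y: moment 14863.4 / weight 33.4 ≈ 445.01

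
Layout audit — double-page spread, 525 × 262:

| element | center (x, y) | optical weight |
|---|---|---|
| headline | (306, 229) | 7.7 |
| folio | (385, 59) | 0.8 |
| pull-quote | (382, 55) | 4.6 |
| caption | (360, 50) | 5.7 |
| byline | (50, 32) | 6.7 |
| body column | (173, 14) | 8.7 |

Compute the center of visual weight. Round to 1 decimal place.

Σw = 7.7 + 0.8 + 4.6 + 5.7 + 6.7 + 8.7 = 34.2.
Σw·x = 7.7·306 + 0.8·385 + 4.6·382 + 5.7·360 + 6.7·50 + 8.7·173 = 8313.5, so x̄ = 8313.5/34.2 ≈ 243.08.
Σw·y = 7.7·229 + 0.8·59 + 4.6·55 + 5.7·50 + 6.7·32 + 8.7·14 = 2684.7, so ȳ = 2684.7/34.2 ≈ 78.50.

(243.1, 78.5)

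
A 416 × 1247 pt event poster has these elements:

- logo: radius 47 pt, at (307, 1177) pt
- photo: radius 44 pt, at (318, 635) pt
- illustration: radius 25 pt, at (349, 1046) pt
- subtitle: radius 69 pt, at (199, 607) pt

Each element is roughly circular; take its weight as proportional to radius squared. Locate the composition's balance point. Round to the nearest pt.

r² weights: logo 47² = 2209, photo 44² = 1936, illustration 25² = 625, subtitle 69² = 4761. Total = 9531.
x-moment: 2209·307 + 1936·318 + 625·349 + 4761·199 = 2459375; centroid 2459375/9531 ≈ 258.04.
y-moment: 2209·1177 + 1936·635 + 625·1046 + 4761·607 = 7373030; centroid 7373030/9531 ≈ 773.58.

(258, 774)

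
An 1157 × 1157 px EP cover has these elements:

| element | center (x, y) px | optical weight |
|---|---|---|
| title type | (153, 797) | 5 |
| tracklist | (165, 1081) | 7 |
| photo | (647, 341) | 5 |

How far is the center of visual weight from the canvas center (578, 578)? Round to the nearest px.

≈ 341 px

Weights sum to 5 + 7 + 5 = 17.
Σw·x = 5·153 + 7·165 + 5·647 = 5155, so x̄ = 5155/17 ≈ 303.24.
Σw·y = 5·797 + 7·1081 + 5·341 = 13257, so ȳ = 13257/17 ≈ 779.82.
Offset from (578, 578): Δx ≈ -274.76, Δy ≈ 201.82; distance = √(Δx² + Δy²) ≈ 340.92.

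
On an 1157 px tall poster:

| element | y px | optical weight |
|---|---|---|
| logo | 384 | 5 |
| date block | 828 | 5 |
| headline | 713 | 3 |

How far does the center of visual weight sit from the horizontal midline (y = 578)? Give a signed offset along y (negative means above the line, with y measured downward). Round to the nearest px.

Total weight = 5 + 5 + 3 = 13.
y-moment: 5·384 + 5·828 + 3·713 = 8199; centroid 8199/13 ≈ 630.69.
Difference: 630.69 − 578 ≈ 52.69.

≈ 53 px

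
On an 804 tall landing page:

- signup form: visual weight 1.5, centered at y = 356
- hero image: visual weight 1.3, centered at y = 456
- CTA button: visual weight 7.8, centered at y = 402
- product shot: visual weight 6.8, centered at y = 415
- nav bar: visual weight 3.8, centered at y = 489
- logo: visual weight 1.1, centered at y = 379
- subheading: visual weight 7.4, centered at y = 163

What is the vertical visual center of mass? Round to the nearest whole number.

Σw = 1.5 + 1.3 + 7.8 + 6.8 + 3.8 + 1.1 + 7.4 = 29.7.
y: moment 10565.7 / weight 29.7 ≈ 355.75

y ≈ 356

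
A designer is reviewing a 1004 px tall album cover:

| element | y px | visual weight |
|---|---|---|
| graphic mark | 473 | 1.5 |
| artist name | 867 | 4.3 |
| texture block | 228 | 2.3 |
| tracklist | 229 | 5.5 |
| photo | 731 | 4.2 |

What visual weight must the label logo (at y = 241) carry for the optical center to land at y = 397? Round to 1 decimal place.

Known weights sum to 1.5 + 4.3 + 2.3 + 5.5 + 4.2 = 17.8; their moment is 1.5·473 + 4.3·867 + 2.3·228 + 5.5·229 + 4.2·731 = 9291.7.
Set Σw·y/Σw = 397: (9291.7 + 241w) = 397·(17.8 + w).
Solving: w = (397·17.8 − 9291.7) / (241 − 397) = -2225.1 / -156 ≈ 14.26.

w ≈ 14.3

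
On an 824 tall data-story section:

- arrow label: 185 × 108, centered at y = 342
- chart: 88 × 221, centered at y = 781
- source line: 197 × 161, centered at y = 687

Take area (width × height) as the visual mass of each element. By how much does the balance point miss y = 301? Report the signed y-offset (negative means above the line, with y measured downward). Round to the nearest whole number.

Areas → weights: arrow label 185·108 = 19980, chart 88·221 = 19448, source line 197·161 = 31717; Σw = 71145.
y-moment: 19980·342 + 19448·781 + 31717·687 = 43811627; centroid 43811627/71145 ≈ 615.81.
Offset from y = 301: 615.81 − 301 ≈ 314.81.

≈ 315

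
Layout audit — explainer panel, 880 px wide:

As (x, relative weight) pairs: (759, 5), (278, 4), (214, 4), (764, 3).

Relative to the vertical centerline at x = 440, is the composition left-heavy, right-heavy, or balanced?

Total weight = 5 + 4 + 4 + 3 = 16.
Σw·x = 5·759 + 4·278 + 4·214 + 3·764 = 8055, so x̄ = 8055/16 ≈ 503.44.
Since 503.4 is right of 440, the composition reads right-heavy.

right-heavy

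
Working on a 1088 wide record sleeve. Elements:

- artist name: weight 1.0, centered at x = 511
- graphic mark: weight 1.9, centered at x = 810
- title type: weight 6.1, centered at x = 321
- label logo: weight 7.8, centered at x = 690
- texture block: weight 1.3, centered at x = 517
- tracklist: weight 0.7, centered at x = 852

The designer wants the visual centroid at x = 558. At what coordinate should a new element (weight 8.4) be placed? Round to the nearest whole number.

x ≈ 538

After adding the new element, total weight = 1.0 + 1.9 + 6.1 + 7.8 + 1.3 + 0.7 + 8.4 = 27.2.
x: target moment 27.2×558 = 15177.6; current 1.0·511 + 1.9·810 + 6.1·321 + 7.8·690 + 1.3·517 + 0.7·852 = 10658.6; the new element supplies 4519.0, so x = 4519.0/8.4 ≈ 537.98.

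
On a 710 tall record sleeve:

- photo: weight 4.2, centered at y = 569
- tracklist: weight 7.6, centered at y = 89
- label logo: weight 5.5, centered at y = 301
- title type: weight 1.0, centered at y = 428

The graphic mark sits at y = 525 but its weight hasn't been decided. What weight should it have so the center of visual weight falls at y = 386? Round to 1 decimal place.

Fixed elements: Σw = 4.2 + 7.6 + 5.5 + 1.0 = 18.3, Σw·y = 4.2·569 + 7.6·89 + 5.5·301 + 1.0·428 = 5149.7.
Set Σw·y/Σw = 386: (5149.7 + 525w) = 386·(18.3 + w).
Solving: w = (386·18.3 − 5149.7) / (525 − 386) = 1914.1 / 139 ≈ 13.77.

w ≈ 13.8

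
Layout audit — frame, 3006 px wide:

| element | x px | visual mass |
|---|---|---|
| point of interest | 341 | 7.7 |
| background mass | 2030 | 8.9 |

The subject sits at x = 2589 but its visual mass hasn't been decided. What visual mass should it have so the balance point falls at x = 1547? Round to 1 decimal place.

w ≈ 4.8

Fixed elements: Σw = 7.7 + 8.9 = 16.6, Σw·x = 7.7·341 + 8.9·2030 = 20692.7.
Set Σw·x/Σw = 1547: (20692.7 + 2589w) = 1547·(16.6 + w).
So w = (1547·16.6 − 20692.7)/(2589 − 1547) = 4987.5/1042 ≈ 4.79.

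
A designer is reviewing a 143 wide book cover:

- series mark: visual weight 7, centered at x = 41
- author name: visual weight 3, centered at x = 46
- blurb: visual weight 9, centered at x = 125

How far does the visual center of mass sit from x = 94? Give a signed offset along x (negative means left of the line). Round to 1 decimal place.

Weights sum to 7 + 3 + 9 = 19.
x-moment: 7·41 + 3·46 + 9·125 = 1550; centroid 1550/19 ≈ 81.58.
Offset from x = 94: 81.58 − 94 ≈ -12.42.

≈ -12.4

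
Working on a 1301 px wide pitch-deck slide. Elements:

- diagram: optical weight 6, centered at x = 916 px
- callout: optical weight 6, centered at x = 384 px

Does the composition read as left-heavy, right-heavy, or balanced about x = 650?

balanced

Σw = 6 + 6 = 12.
Σw·x = 6·916 + 6·384 = 7800, so x̄ = 7800/12 ≈ 650.00.
That equals the midline 650 — balanced.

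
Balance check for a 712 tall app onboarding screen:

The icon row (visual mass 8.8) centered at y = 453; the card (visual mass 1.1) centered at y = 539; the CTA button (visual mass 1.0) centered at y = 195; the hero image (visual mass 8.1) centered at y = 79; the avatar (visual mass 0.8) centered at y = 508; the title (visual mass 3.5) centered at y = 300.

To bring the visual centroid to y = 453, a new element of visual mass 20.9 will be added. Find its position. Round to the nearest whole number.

After adding the new element, total weight = 8.8 + 1.1 + 1.0 + 8.1 + 0.8 + 3.5 + 20.9 = 44.2.
y: need Σw·y = 44.2·453 = 20022.6. Existing = 8.8·453 + 1.1·539 + 1.0·195 + 8.1·79 + 0.8·508 + 3.5·300 = 6870.6. Remainder 13152.0 / 20.9 ≈ 629.28.

y ≈ 629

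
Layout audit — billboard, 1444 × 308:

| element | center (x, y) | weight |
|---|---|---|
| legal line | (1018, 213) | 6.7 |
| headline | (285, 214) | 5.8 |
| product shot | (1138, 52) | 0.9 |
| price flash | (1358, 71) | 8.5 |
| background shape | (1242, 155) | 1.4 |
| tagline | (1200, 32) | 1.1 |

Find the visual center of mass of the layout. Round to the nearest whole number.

(988, 146)

Total weight = 6.7 + 5.8 + 0.9 + 8.5 + 1.4 + 1.1 = 24.4.
Σw·x = 6.7·1018 + 5.8·285 + 0.9·1138 + 8.5·1358 + 1.4·1242 + 1.1·1200 = 24099.6, so x̄ = 24099.6/24.4 ≈ 987.69.
Σw·y = 6.7·213 + 5.8·214 + 0.9·52 + 8.5·71 + 1.4·155 + 1.1·32 = 3570.8, so ȳ = 3570.8/24.4 ≈ 146.34.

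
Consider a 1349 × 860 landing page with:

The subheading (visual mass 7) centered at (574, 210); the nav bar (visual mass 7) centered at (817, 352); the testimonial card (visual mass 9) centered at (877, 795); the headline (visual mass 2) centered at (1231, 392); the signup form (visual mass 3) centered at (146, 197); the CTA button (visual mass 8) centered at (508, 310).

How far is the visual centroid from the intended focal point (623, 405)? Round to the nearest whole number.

≈ 61

Σw = 7 + 7 + 9 + 2 + 3 + 8 = 36.
x: moment 24594 / weight 36 ≈ 683.17
y: moment 14944 / weight 36 ≈ 415.11
Offset from (623, 405): Δx ≈ 60.17, Δy ≈ 10.11; distance = √(Δx² + Δy²) ≈ 61.01.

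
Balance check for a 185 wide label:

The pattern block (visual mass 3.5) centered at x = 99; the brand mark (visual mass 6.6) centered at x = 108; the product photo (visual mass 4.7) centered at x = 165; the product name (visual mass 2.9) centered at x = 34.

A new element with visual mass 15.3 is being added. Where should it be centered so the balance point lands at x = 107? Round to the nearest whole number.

x ≈ 104

After adding the new element, total weight = 3.5 + 6.6 + 4.7 + 2.9 + 15.3 = 33.0.
x: target moment 33.0×107 = 3531.0; current 3.5·99 + 6.6·108 + 4.7·165 + 2.9·34 = 1933.4; the new element supplies 1597.6, so x = 1597.6/15.3 ≈ 104.42.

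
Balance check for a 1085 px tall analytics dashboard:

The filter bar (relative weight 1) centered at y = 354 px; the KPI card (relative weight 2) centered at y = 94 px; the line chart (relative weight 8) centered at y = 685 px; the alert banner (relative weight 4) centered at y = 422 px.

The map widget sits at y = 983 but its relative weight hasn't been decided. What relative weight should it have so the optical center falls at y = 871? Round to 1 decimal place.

Known weights sum to 1 + 2 + 8 + 4 = 15; their moment is 1·354 + 2·94 + 8·685 + 4·422 = 7710.
Set Σw·y/Σw = 871: (7710 + 983w) = 871·(15 + w).
Rearranging, w·(983 − 871) = 871·15 − 7710 = 5355, so w ≈ 5355/112 = 47.81.

w ≈ 47.8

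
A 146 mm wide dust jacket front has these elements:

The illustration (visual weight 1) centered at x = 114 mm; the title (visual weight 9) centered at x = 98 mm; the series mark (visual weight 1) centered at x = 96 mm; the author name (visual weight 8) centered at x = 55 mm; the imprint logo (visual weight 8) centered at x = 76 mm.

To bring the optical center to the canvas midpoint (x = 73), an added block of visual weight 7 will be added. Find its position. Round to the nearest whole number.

x ≈ 49

After adding the added block, total weight = 1 + 9 + 1 + 8 + 8 + 7 = 34.
Along x: (2140 + 7·x) / 34 = 73 (existing moment 1·114 + 9·98 + 1·96 + 8·55 + 8·76 = 2140) ⇒ x = (2482 − 2140) / 7 ≈ 48.86.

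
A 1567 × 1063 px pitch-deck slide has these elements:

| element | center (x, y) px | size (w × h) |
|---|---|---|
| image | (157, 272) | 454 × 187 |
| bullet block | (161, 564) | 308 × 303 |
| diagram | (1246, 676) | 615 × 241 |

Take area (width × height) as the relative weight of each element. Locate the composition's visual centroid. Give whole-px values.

Areas: image 454·187 = 84898, bullet block 308·303 = 93324, diagram 615·241 = 148215. Total weight = 326437.
x: (84898·157 + 93324·161 + 148215·1246) / 326437 = 213030040 / 326437 ≈ 652.59
y: (84898·272 + 93324·564 + 148215·676) / 326437 = 175920332 / 326437 ≈ 538.91

(653, 539)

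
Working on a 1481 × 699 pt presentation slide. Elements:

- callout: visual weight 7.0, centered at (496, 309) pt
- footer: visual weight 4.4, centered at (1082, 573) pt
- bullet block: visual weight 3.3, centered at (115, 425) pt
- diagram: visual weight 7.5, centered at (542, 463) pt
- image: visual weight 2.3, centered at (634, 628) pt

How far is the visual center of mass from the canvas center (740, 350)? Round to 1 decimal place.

≈ 190.8 pt

Weights sum to 7.0 + 4.4 + 3.3 + 7.5 + 2.3 = 24.5.
Σw·x = 7.0·496 + 4.4·1082 + 3.3·115 + 7.5·542 + 2.3·634 = 14135.5, so x̄ = 14135.5/24.5 ≈ 576.96.
Σw·y = 7.0·309 + 4.4·573 + 3.3·425 + 7.5·463 + 2.3·628 = 11003.6, so ȳ = 11003.6/24.5 ≈ 449.13.
Relative to (740, 350): Δ = (-163.04, 99.13); |Δ| = √(-163.04² + 99.13²) ≈ 190.81.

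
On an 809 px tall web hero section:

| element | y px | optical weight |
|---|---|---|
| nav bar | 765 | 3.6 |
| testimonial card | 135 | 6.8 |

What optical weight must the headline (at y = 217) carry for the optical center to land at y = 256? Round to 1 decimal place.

Known weights sum to 3.6 + 6.8 = 10.4; their moment is 3.6·765 + 6.8·135 = 3672.0.
Balance at y = 256 requires (3672.0 + w·217) / (10.4 + w) = 256.
So w = (256·10.4 − 3672.0)/(217 − 256) = -1009.6/-39 ≈ 25.89.

w ≈ 25.9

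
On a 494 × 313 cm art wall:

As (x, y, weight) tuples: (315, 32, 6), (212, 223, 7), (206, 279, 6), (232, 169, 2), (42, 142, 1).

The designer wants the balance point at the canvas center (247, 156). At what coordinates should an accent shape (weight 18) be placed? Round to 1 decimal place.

With the accent shape, Σw becomes 6 + 7 + 6 + 2 + 1 + 18 = 40.
x: need Σw·x = 40·247 = 9880. Existing = 6·315 + 7·212 + 6·206 + 2·232 + 1·42 = 5116. Remainder 4764 / 18 ≈ 264.67.
y: need Σw·y = 40·156 = 6240. Existing = 6·32 + 7·223 + 6·279 + 2·169 + 1·142 = 3907. Remainder 2333 / 18 ≈ 129.61.

(264.7, 129.6)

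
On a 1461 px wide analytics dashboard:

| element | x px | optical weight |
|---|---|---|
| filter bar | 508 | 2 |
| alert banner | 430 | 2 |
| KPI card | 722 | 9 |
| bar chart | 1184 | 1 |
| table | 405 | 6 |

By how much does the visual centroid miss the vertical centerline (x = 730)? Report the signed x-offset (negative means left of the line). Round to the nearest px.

Weights sum to 2 + 2 + 9 + 1 + 6 = 20.
x-moment: 2·508 + 2·430 + 9·722 + 1·1184 + 6·405 = 11988; centroid 11988/20 ≈ 599.40.
Difference: 599.40 − 730 ≈ -130.60.

≈ -131 px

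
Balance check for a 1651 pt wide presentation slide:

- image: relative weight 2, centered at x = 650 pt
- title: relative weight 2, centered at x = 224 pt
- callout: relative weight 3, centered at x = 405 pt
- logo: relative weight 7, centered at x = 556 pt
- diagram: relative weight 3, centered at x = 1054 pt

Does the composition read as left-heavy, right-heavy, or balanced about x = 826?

Weights sum to 2 + 2 + 3 + 7 + 3 = 17.
x-moment: 2·650 + 2·224 + 3·405 + 7·556 + 3·1054 = 10017; centroid 10017/17 ≈ 589.24.
589.2 vs midline 826 → left-heavy.

left-heavy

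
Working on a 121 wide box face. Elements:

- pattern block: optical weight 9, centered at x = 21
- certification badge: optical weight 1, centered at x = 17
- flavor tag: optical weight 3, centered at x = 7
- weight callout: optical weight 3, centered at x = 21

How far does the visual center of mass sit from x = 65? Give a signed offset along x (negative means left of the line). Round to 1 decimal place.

≈ -46.9

Total weight = 9 + 1 + 3 + 3 = 16.
Σw·x = 9·21 + 1·17 + 3·7 + 3·21 = 290, so x̄ = 290/16 ≈ 18.12.
Against x = 65, that's 18.12 − 65 = -46.88.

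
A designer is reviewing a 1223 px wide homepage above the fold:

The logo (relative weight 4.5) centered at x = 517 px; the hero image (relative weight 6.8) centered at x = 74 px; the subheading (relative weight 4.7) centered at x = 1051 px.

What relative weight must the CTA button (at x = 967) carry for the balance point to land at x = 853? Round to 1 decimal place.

Existing Σw = 16.0 (4.5 + 6.8 + 4.7); existing moment 4.5·517 + 6.8·74 + 4.7·1051 = 7769.4.
Set Σw·x/Σw = 853: (7769.4 + 967w) = 853·(16.0 + w).
Rearranging, w·(967 − 853) = 853·16.0 − 7769.4 = 5878.6, so w ≈ 5878.6/114 = 51.57.

w ≈ 51.6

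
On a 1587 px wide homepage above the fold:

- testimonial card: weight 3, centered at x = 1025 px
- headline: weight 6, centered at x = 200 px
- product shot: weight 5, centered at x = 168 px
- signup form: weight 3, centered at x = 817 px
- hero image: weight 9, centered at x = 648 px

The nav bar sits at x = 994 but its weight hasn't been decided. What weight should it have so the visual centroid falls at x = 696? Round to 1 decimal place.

Fixed elements: Σw = 3 + 6 + 5 + 3 + 9 = 26, Σw·x = 3·1025 + 6·200 + 5·168 + 3·817 + 9·648 = 13398.
Set Σw·x/Σw = 696: (13398 + 994w) = 696·(26 + w).
So w = (696·26 − 13398)/(994 − 696) = 4698/298 ≈ 15.77.

w ≈ 15.8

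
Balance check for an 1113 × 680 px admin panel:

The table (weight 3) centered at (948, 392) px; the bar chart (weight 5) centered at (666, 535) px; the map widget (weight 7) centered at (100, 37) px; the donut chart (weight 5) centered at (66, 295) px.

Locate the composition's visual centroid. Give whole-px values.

(360, 279)

Total weight = 3 + 5 + 7 + 5 = 20.
x: (3·948 + 5·666 + 7·100 + 5·66) / 20 = 7204 / 20 ≈ 360.20
y: (3·392 + 5·535 + 7·37 + 5·295) / 20 = 5585 / 20 ≈ 279.25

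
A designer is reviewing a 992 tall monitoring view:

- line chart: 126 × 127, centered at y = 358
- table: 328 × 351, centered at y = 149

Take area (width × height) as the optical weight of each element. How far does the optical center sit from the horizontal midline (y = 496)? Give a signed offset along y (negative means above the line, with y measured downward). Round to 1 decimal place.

Areas: line chart 126·127 = 16002, table 328·351 = 115128. Total weight = 131130.
y-moment: 16002·358 + 115128·149 = 22882788; centroid 22882788/131130 ≈ 174.50.
Difference: 174.50 − 496 ≈ -321.50.

≈ -321.5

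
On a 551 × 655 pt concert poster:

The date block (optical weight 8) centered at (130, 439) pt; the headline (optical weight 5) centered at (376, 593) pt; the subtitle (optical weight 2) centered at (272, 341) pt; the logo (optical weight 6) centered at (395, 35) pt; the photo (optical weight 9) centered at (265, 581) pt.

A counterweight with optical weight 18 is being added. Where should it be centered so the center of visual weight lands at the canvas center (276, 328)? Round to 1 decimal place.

After adding the counterweight, total weight = 8 + 5 + 2 + 6 + 9 + 18 = 48.
x: target moment 48×276 = 13248; current 8·130 + 5·376 + 2·272 + 6·395 + 9·265 = 8219; the counterweight supplies 5029, so x = 5029/18 ≈ 279.39.
y: target moment 48×328 = 15744; current 8·439 + 5·593 + 2·341 + 6·35 + 9·581 = 12598; the counterweight supplies 3146, so y = 3146/18 ≈ 174.78.

(279.4, 174.8)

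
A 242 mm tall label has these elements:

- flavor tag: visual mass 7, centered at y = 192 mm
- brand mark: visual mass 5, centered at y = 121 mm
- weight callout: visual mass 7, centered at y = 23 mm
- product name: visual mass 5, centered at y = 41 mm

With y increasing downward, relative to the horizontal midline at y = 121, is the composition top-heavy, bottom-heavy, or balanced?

top-heavy

Weights sum to 7 + 5 + 7 + 5 = 24.
y: (7·192 + 5·121 + 7·23 + 5·41) / 24 = 2315 / 24 ≈ 96.46
Since 96.5 is above (smaller y than) 121, the composition reads top-heavy.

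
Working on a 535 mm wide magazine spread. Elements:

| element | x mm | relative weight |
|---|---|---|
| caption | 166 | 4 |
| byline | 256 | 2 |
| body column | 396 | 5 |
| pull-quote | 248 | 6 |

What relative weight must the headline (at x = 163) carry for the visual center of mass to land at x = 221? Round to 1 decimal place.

w ≈ 15.3

Known weights sum to 4 + 2 + 5 + 6 = 17; their moment is 4·166 + 2·256 + 5·396 + 6·248 = 4644.
Balance at x = 221 requires (4644 + w·163) / (17 + w) = 221.
Solving: w = (221·17 − 4644) / (163 − 221) = -887 / -58 ≈ 15.29.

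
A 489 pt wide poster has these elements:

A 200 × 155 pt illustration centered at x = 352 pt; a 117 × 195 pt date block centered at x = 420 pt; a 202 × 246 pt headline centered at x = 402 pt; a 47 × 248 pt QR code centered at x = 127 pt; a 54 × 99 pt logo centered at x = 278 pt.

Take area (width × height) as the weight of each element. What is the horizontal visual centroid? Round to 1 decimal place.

Areas → weights: illustration 200·155 = 31000, date block 117·195 = 22815, headline 202·246 = 49692, QR code 47·248 = 11656, logo 54·99 = 5346; Σw = 120509.
Σw·x = 31000·352 + 22815·420 + 49692·402 + 11656·127 + 5346·278 = 43436984, so x̄ = 43436984/120509 ≈ 360.45.

x ≈ 360.4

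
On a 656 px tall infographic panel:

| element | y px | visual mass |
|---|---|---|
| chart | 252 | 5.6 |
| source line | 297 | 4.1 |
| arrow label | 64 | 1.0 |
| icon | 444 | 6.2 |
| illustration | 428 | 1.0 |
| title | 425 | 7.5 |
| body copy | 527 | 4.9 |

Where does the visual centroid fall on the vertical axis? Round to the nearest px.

y ≈ 384

Total weight = 5.6 + 4.1 + 1.0 + 6.2 + 1.0 + 7.5 + 4.9 = 30.3.
Σw·y = 5.6·252 + 4.1·297 + 1.0·64 + 6.2·444 + 1.0·428 + 7.5·425 + 4.9·527 = 11643.5, so ȳ = 11643.5/30.3 ≈ 384.27.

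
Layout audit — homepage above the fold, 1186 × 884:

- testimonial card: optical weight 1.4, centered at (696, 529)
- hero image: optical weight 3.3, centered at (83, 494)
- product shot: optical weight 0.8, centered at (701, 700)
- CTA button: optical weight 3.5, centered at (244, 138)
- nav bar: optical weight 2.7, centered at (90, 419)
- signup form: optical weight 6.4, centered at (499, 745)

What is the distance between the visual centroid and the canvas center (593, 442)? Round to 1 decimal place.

≈ 266.1

Total weight = 1.4 + 3.3 + 0.8 + 3.5 + 2.7 + 6.4 = 18.1.
Σw·x = 1.4·696 + 3.3·83 + 0.8·701 + 3.5·244 + 2.7·90 + 6.4·499 = 6099.7, so x̄ = 6099.7/18.1 ≈ 337.00.
Σw·y = 1.4·529 + 3.3·494 + 0.8·700 + 3.5·138 + 2.7·419 + 6.4·745 = 9313.1, so ȳ = 9313.1/18.1 ≈ 514.54.
Offset from (593, 442): Δx ≈ -256.00, Δy ≈ 72.54; distance = √(Δx² + Δy²) ≈ 266.08.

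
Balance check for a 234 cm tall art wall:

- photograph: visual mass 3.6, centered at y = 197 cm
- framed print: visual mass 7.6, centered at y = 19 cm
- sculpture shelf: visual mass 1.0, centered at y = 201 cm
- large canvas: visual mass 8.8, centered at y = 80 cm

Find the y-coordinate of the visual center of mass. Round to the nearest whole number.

y ≈ 84

Total weight = 3.6 + 7.6 + 1.0 + 8.8 = 21.0.
y: (3.6·197 + 7.6·19 + 1.0·201 + 8.8·80) / 21.0 = 1758.6 / 21.0 ≈ 83.74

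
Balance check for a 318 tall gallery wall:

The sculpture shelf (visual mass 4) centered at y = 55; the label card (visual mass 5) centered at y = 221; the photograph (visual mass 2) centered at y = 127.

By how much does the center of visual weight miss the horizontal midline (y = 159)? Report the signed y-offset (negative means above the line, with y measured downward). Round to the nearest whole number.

≈ -15

Σw = 4 + 5 + 2 = 11.
y-moment: 4·55 + 5·221 + 2·127 = 1579; centroid 1579/11 ≈ 143.55.
Against y = 159, that's 143.55 − 159 = -15.45.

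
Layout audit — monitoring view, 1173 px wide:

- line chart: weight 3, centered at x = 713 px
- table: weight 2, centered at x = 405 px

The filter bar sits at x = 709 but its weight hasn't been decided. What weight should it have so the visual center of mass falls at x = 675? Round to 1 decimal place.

Known weights sum to 3 + 2 = 5; their moment is 3·713 + 2·405 = 2949.
Balance at x = 675 requires (2949 + w·709) / (5 + w) = 675.
Rearranging, w·(709 − 675) = 675·5 − 2949 = 426, so w ≈ 426/34 = 12.53.

w ≈ 12.5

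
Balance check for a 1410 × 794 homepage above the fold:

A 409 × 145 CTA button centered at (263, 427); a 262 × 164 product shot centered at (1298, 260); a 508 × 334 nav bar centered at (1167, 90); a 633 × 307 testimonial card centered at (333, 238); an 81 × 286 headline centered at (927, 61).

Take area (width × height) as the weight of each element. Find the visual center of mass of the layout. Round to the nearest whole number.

Areas: CTA button 409·145 = 59305, product shot 262·164 = 42968, nav bar 508·334 = 169672, testimonial card 633·307 = 194331, headline 81·286 = 23166. Total weight = 489442.
x: (59305·263 + 42968·1298 + 169672·1167 + 194331·333 + 23166·927) / 489442 = 355564008 / 489442 ≈ 726.47
y: (59305·427 + 42968·260 + 169672·90 + 194331·238 + 23166·61) / 489442 = 99429299 / 489442 ≈ 203.15

(726, 203)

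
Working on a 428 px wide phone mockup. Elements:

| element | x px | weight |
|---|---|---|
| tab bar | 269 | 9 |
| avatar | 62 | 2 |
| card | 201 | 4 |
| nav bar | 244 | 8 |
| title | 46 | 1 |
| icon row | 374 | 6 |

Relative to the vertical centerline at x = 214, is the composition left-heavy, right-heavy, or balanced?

right-heavy

Weights sum to 9 + 2 + 4 + 8 + 1 + 6 = 30.
x-moment: 9·269 + 2·62 + 4·201 + 8·244 + 1·46 + 6·374 = 7591; centroid 7591/30 ≈ 253.03.
253.0 vs midline 214 → right-heavy.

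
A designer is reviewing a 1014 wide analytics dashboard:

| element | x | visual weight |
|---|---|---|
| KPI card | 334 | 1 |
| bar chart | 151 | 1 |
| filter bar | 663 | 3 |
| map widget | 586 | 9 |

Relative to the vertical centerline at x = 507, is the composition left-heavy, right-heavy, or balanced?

Total weight = 1 + 1 + 3 + 9 = 14.
x: (1·334 + 1·151 + 3·663 + 9·586) / 14 = 7748 / 14 ≈ 553.43
553.4 lies right of the midline 507, so the layout is right-heavy.

right-heavy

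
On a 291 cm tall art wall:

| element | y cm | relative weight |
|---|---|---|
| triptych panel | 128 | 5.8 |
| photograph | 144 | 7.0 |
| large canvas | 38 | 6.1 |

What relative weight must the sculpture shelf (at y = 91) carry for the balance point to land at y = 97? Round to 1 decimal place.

w ≈ 24.8

Existing Σw = 18.9 (5.8 + 7.0 + 6.1); existing moment 5.8·128 + 7.0·144 + 6.1·38 = 1982.2.
Set Σw·y/Σw = 97: (1982.2 + 91w) = 97·(18.9 + w).
So w = (97·18.9 − 1982.2)/(91 − 97) = -148.9/-6 ≈ 24.82.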